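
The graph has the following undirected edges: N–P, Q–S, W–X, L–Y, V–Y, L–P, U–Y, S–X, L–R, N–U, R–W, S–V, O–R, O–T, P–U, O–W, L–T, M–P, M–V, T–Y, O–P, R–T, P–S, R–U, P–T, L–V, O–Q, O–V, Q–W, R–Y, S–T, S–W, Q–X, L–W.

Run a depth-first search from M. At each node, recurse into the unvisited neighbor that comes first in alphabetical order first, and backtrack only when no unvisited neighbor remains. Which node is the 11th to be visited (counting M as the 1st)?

N

Visit M
M → P
P → L
L → R
R → O
O → Q
Q → S
S → T
T → Y
Y → U
U → N
Y → V
S → W
W → X

Visit order: M, P, L, R, O, Q, S, T, Y, U, N, V, W, X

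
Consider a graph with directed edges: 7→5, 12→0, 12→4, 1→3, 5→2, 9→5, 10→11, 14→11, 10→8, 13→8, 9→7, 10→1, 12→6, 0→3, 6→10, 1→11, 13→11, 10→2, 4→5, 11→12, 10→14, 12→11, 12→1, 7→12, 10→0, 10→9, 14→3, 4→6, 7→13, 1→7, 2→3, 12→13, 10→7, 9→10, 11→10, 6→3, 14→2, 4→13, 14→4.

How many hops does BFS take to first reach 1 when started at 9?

2

Level 0: 9
Level 1: 5, 7, 10
Level 2: 0, 1, 2, 8, 11, 12, 13, 14
Level 3: 3, 4, 6
1 first appears at level 2.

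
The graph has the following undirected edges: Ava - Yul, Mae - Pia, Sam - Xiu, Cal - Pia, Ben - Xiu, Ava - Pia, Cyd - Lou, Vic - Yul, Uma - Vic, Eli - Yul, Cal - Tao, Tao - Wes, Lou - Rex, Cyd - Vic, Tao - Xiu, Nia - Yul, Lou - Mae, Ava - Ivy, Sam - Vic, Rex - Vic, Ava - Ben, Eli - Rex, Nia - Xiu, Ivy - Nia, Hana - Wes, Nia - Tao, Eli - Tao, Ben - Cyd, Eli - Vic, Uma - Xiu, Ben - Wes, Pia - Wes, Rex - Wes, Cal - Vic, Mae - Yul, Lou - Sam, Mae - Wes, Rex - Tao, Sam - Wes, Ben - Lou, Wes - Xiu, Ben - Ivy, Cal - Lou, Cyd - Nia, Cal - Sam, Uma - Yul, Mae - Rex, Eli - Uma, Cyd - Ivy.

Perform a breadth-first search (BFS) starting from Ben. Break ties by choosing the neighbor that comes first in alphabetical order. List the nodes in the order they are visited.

Ben -> Ava -> Cyd -> Ivy -> Lou -> Wes -> Xiu -> Pia -> Yul -> Nia -> Vic -> Cal -> Mae -> Rex -> Sam -> Hana -> Tao -> Uma -> Eli

Visit Ben; enqueue Ava, Cyd, Ivy, Lou, Wes, Xiu → queue [Ava, Cyd, Ivy, Lou, Wes, Xiu]
Visit Ava; enqueue Pia, Yul → queue [Cyd, Ivy, Lou, Wes, Xiu, Pia, Yul]
Visit Cyd; enqueue Nia, Vic → queue [Ivy, Lou, Wes, Xiu, Pia, Yul, Nia, Vic]
Visit Ivy → queue [Lou, Wes, Xiu, Pia, Yul, Nia, Vic]
Visit Lou; enqueue Cal, Mae, Rex, Sam → queue [Wes, Xiu, Pia, Yul, Nia, Vic, Cal, Mae, Rex, Sam]
Visit Wes; enqueue Hana, Tao → queue [Xiu, Pia, Yul, Nia, Vic, Cal, Mae, Rex, Sam, Hana, Tao]
Visit Xiu; enqueue Uma → queue [Pia, Yul, Nia, Vic, Cal, Mae, Rex, Sam, Hana, Tao, Uma]
Visit Pia → queue [Yul, Nia, Vic, Cal, Mae, Rex, Sam, Hana, Tao, Uma]
Visit Yul; enqueue Eli → queue [Nia, Vic, Cal, Mae, Rex, Sam, Hana, Tao, Uma, Eli]
Visit Nia → queue [Vic, Cal, Mae, Rex, Sam, Hana, Tao, Uma, Eli]
Visit Vic → queue [Cal, Mae, Rex, Sam, Hana, Tao, Uma, Eli]
Visit Cal → queue [Mae, Rex, Sam, Hana, Tao, Uma, Eli]
Visit Mae → queue [Rex, Sam, Hana, Tao, Uma, Eli]
Visit Rex → queue [Sam, Hana, Tao, Uma, Eli]
Visit Sam → queue [Hana, Tao, Uma, Eli]
Visit Hana → queue [Tao, Uma, Eli]
Visit Tao → queue [Uma, Eli]
Visit Uma → queue [Eli]
Visit Eli → queue []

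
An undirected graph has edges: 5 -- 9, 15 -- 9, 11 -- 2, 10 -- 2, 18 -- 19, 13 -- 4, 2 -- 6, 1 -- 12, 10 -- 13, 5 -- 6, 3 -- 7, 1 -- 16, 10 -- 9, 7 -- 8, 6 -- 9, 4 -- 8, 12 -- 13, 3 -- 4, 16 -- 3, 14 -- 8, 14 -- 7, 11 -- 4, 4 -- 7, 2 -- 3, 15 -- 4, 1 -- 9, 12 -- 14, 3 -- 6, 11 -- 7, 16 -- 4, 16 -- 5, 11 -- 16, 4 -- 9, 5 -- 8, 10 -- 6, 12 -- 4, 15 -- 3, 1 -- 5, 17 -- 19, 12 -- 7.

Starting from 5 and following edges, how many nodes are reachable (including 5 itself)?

16

BFS from 5 visits: 5, 1, 6, 8, 9, 16, 12, 2, 3, 10, 4, 7, 14, 15, 11, 13
Reachable nodes: 16 of 19 total.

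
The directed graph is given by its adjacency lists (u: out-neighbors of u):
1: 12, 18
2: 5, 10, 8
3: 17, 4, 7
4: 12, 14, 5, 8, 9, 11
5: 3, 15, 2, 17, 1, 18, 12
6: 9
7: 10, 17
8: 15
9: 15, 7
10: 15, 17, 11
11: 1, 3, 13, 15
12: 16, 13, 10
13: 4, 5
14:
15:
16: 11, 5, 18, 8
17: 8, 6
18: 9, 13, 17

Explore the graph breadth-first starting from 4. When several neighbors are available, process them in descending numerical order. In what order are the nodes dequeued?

4, 14, 12, 11, 9, 8, 5, 16, 13, 10, 15, 3, 1, 7, 18, 17, 2, 6

Visit 4; enqueue 14, 12, 11, 9, 8, 5 → queue [14, 12, 11, 9, 8, 5]
Visit 14 → queue [12, 11, 9, 8, 5]
Visit 12; enqueue 16, 13, 10 → queue [11, 9, 8, 5, 16, 13, 10]
Visit 11; enqueue 15, 3, 1 → queue [9, 8, 5, 16, 13, 10, 15, 3, 1]
Visit 9; enqueue 7 → queue [8, 5, 16, 13, 10, 15, 3, 1, 7]
Visit 8 → queue [5, 16, 13, 10, 15, 3, 1, 7]
Visit 5; enqueue 18, 17, 2 → queue [16, 13, 10, 15, 3, 1, 7, 18, 17, 2]
Visit 16 → queue [13, 10, 15, 3, 1, 7, 18, 17, 2]
Visit 13 → queue [10, 15, 3, 1, 7, 18, 17, 2]
Visit 10 → queue [15, 3, 1, 7, 18, 17, 2]
Visit 15 → queue [3, 1, 7, 18, 17, 2]
Visit 3 → queue [1, 7, 18, 17, 2]
Visit 1 → queue [7, 18, 17, 2]
Visit 7 → queue [18, 17, 2]
Visit 18 → queue [17, 2]
Visit 17; enqueue 6 → queue [2, 6]
Visit 2 → queue [6]
Visit 6 → queue []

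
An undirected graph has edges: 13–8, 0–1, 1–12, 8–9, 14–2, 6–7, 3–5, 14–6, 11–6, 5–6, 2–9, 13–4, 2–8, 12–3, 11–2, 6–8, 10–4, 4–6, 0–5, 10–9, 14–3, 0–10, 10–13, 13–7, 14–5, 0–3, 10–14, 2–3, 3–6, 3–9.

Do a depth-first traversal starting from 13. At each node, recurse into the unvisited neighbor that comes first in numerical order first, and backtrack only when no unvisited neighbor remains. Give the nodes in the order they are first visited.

Visit 13
13 → 4
4 → 6
6 → 3
3 → 0
0 → 1
1 → 12
0 → 5
5 → 14
14 → 2
2 → 8
8 → 9
9 → 10
2 → 11
6 → 7

13, 4, 6, 3, 0, 1, 12, 5, 14, 2, 8, 9, 10, 11, 7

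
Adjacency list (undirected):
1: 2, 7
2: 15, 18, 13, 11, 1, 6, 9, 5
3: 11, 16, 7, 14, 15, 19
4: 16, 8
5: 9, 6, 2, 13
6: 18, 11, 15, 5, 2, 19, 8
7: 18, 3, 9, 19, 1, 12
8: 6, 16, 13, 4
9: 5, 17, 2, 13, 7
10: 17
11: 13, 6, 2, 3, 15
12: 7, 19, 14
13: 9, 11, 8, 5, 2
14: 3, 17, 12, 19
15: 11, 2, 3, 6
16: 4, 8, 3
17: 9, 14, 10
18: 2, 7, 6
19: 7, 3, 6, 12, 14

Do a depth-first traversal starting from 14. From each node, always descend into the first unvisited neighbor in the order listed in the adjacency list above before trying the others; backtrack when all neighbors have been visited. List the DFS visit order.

14, 3, 11, 13, 9, 5, 6, 18, 2, 15, 1, 7, 19, 12, 8, 16, 4, 17, 10

Visit 14
14 → 3
3 → 11
11 → 13
13 → 9
9 → 5
5 → 6
6 → 18
18 → 2
2 → 15
2 → 1
1 → 7
7 → 19
19 → 12
6 → 8
8 → 16
16 → 4
9 → 17
17 → 10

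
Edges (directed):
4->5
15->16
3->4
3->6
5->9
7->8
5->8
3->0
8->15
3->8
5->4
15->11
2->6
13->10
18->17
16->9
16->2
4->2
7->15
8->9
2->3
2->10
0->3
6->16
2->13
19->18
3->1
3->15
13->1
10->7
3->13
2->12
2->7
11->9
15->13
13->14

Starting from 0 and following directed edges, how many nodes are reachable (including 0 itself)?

17

BFS from 0 visits: 0, 3, 1, 4, 6, 8, 13, 15, 2, 5, 16, 9, 10, 14, 11, 7, 12
Reachable nodes: 17 of 20 total.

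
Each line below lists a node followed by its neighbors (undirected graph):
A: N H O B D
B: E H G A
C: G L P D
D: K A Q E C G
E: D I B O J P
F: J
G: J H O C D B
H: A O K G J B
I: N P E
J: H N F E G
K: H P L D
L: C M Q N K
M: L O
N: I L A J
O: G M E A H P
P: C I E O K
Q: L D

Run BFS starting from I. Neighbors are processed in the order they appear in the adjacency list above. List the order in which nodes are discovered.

I, N, P, E, L, A, J, C, O, K, D, B, M, Q, H, F, G

Visit I; enqueue N, P, E → queue [N, P, E]
Visit N; enqueue L, A, J → queue [P, E, L, A, J]
Visit P; enqueue C, O, K → queue [E, L, A, J, C, O, K]
Visit E; enqueue D, B → queue [L, A, J, C, O, K, D, B]
Visit L; enqueue M, Q → queue [A, J, C, O, K, D, B, M, Q]
Visit A; enqueue H → queue [J, C, O, K, D, B, M, Q, H]
Visit J; enqueue F, G → queue [C, O, K, D, B, M, Q, H, F, G]
Visit C → queue [O, K, D, B, M, Q, H, F, G]
Visit O → queue [K, D, B, M, Q, H, F, G]
Visit K → queue [D, B, M, Q, H, F, G]
Visit D → queue [B, M, Q, H, F, G]
Visit B → queue [M, Q, H, F, G]
Visit M → queue [Q, H, F, G]
Visit Q → queue [H, F, G]
Visit H → queue [F, G]
Visit F → queue [G]
Visit G → queue []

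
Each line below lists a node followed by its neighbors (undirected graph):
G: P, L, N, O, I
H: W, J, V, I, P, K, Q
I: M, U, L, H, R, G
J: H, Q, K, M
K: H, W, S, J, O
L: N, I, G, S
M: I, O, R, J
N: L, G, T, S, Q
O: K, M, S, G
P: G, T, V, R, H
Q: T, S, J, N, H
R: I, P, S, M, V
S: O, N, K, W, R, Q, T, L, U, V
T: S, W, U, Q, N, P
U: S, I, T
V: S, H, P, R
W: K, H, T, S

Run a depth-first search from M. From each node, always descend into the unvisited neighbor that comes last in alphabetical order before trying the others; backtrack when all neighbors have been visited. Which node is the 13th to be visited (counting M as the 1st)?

Visit M
M → R
R → V
V → S
S → W
W → T
T → U
U → I
I → L
L → N
N → Q
Q → J
J → K
K → O
O → G
G → P
P → H

Visit order: M, R, V, S, W, T, U, I, L, N, Q, J, K, O, G, P, H

K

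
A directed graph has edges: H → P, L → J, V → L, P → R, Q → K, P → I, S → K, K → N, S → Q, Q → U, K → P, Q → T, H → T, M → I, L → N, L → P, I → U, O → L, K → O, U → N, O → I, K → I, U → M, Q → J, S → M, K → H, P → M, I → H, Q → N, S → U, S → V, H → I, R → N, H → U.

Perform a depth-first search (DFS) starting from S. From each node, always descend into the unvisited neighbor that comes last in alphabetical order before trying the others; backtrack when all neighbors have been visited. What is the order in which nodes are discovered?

Visit S
S → V
V → L
L → P
P → R
R → N
P → M
M → I
I → U
I → H
H → T
L → J
S → Q
Q → K
K → O

S -> V -> L -> P -> R -> N -> M -> I -> U -> H -> T -> J -> Q -> K -> O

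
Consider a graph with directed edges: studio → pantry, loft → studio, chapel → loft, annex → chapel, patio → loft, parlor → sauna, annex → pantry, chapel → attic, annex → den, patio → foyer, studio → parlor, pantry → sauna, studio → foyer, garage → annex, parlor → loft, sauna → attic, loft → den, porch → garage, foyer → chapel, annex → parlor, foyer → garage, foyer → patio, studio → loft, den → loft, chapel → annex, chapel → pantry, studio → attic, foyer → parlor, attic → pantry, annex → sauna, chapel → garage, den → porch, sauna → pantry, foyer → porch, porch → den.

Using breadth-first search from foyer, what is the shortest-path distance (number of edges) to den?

2

Level 0: foyer
Level 1: chapel, garage, parlor, patio, porch
Level 2: annex, attic, den, loft, pantry, sauna
Level 3: studio
den first appears at level 2.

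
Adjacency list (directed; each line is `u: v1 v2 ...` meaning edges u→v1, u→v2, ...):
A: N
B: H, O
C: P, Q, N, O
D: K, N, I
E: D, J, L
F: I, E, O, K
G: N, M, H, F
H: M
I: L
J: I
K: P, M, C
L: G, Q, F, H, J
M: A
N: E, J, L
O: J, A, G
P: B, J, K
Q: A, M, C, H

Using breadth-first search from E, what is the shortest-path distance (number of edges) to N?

2

Level 0: E
Level 1: D, J, L
Level 2: F, G, H, I, K, N, Q
Level 3: A, C, M, O, P
Level 4: B
N first appears at level 2.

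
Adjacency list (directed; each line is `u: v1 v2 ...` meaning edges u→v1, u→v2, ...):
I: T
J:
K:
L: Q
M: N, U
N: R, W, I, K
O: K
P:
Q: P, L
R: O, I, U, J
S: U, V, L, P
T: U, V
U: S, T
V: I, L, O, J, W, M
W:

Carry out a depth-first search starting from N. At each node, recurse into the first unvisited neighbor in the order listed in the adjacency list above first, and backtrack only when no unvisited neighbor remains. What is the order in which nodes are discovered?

N R O K I T U S V L Q P J W M

Visit N
N → R
R → O
O → K
R → I
I → T
T → U
U → S
S → V
V → L
L → Q
Q → P
V → J
V → W
V → M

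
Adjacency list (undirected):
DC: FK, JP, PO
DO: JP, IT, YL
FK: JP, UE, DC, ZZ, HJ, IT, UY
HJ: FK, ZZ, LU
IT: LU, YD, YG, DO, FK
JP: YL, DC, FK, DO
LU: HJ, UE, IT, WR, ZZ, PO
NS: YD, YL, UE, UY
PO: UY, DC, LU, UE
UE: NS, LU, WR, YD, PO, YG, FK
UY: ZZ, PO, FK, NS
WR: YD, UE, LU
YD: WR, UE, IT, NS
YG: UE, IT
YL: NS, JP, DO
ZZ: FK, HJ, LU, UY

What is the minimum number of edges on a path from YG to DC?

3

Level 0: YG
Level 1: IT, UE
Level 2: DO, FK, LU, NS, PO, WR, YD
Level 3: DC, HJ, JP, UY, YL, ZZ
DC first appears at level 3.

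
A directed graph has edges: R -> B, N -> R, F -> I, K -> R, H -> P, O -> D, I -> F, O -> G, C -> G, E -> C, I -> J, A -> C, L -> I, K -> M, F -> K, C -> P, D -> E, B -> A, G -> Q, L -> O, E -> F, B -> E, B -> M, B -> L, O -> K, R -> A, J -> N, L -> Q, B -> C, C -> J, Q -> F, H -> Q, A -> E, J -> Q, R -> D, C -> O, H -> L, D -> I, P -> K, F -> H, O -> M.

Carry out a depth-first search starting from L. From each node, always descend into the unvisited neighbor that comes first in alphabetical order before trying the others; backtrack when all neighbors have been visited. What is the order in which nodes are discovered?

L → I → F → H → P → K → M → R → A → C → G → Q → J → N → O → D → E → B

Visit L
L → I
I → F
F → H
H → P
P → K
K → M
K → R
R → A
A → C
C → G
G → Q
C → J
J → N
C → O
O → D
D → E
R → B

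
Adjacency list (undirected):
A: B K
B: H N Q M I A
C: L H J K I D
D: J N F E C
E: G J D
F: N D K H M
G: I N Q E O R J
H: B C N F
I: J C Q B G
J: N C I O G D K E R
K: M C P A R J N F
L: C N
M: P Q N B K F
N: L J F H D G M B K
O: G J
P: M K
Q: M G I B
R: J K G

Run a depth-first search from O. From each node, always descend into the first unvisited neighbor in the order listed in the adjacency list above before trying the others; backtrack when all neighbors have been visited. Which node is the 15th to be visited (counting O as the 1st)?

Visit O
O → G
G → I
I → J
J → N
N → L
L → C
C → H
H → B
B → Q
Q → M
M → P
P → K
K → A
K → R
K → F
F → D
D → E

Visit order: O, G, I, J, N, L, C, H, B, Q, M, P, K, A, R, F, D, E

R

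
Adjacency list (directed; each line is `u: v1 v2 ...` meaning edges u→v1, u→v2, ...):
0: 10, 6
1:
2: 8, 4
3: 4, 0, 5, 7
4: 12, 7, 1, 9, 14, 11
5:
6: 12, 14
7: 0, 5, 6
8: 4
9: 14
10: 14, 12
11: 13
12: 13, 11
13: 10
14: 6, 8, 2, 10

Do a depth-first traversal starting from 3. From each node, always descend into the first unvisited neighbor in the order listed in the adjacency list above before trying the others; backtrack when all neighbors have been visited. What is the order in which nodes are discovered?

Visit 3
3 → 4
4 → 12
12 → 13
13 → 10
10 → 14
14 → 6
14 → 8
14 → 2
12 → 11
4 → 7
7 → 0
7 → 5
4 → 1
4 → 9

3 → 4 → 12 → 13 → 10 → 14 → 6 → 8 → 2 → 11 → 7 → 0 → 5 → 1 → 9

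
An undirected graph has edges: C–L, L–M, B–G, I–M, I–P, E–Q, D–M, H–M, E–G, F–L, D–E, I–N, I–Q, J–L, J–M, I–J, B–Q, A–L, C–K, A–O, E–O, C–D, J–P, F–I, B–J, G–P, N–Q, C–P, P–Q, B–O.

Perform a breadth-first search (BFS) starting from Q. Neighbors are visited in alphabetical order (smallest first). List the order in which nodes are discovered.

Visit Q; enqueue B, E, I, N, P → queue [B, E, I, N, P]
Visit B; enqueue G, J, O → queue [E, I, N, P, G, J, O]
Visit E; enqueue D → queue [I, N, P, G, J, O, D]
Visit I; enqueue F, M → queue [N, P, G, J, O, D, F, M]
Visit N → queue [P, G, J, O, D, F, M]
Visit P; enqueue C → queue [G, J, O, D, F, M, C]
Visit G → queue [J, O, D, F, M, C]
Visit J; enqueue L → queue [O, D, F, M, C, L]
Visit O; enqueue A → queue [D, F, M, C, L, A]
Visit D → queue [F, M, C, L, A]
Visit F → queue [M, C, L, A]
Visit M; enqueue H → queue [C, L, A, H]
Visit C; enqueue K → queue [L, A, H, K]
Visit L → queue [A, H, K]
Visit A → queue [H, K]
Visit H → queue [K]
Visit K → queue []

Q, B, E, I, N, P, G, J, O, D, F, M, C, L, A, H, K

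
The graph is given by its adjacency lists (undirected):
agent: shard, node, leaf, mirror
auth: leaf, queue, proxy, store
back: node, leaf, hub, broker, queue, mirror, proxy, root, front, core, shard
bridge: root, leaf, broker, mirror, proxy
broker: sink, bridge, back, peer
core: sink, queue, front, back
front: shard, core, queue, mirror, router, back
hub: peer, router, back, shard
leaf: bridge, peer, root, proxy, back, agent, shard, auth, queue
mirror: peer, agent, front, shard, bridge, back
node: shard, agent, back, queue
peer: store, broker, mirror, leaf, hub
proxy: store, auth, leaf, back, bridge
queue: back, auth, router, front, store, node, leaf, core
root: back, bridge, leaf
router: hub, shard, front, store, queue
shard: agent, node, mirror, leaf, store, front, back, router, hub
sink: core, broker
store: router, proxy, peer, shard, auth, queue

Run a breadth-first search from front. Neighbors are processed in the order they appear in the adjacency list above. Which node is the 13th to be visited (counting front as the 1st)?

sink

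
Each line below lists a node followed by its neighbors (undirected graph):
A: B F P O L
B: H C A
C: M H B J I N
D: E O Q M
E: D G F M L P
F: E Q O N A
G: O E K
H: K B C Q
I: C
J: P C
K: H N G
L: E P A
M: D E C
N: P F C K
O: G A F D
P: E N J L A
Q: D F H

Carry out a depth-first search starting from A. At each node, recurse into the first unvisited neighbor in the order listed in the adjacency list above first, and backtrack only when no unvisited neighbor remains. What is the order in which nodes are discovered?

Visit A
A → B
B → H
H → K
K → N
N → P
P → E
E → D
D → O
O → G
O → F
F → Q
D → M
M → C
C → J
C → I
E → L

A, B, H, K, N, P, E, D, O, G, F, Q, M, C, J, I, L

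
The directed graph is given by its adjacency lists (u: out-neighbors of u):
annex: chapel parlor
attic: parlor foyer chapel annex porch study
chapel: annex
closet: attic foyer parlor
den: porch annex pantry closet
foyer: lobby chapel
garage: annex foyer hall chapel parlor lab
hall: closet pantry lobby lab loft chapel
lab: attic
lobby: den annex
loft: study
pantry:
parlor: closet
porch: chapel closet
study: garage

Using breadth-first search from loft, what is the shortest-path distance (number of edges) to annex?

3

Level 0: loft
Level 1: study
Level 2: garage
Level 3: annex, chapel, foyer, hall, lab, parlor
Level 4: attic, closet, lobby, pantry
Level 5: den, porch
annex first appears at level 3.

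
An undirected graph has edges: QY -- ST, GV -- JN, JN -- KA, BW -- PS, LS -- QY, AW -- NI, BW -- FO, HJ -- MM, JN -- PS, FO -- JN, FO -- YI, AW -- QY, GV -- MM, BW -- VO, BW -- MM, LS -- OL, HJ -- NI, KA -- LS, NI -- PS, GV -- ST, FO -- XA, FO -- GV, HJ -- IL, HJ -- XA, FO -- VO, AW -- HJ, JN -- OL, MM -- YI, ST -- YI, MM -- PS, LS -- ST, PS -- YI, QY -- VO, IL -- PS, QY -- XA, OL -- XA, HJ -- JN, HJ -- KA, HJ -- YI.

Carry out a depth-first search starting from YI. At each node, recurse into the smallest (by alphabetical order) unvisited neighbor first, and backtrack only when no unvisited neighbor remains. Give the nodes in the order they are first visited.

Visit YI
YI → FO
FO → BW
BW → MM
MM → GV
GV → JN
JN → HJ
HJ → AW
AW → NI
NI → PS
PS → IL
AW → QY
QY → LS
LS → KA
LS → OL
OL → XA
LS → ST
QY → VO

YI, FO, BW, MM, GV, JN, HJ, AW, NI, PS, IL, QY, LS, KA, OL, XA, ST, VO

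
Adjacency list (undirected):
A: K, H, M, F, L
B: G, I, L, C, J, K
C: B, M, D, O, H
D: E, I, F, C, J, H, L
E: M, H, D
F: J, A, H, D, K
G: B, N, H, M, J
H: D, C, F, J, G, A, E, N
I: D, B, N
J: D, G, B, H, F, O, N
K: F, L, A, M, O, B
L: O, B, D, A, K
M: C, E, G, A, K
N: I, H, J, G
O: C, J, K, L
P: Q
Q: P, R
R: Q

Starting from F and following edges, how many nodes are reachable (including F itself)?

BFS from F visits: F, K, J, H, D, A, O, M, L, B, N, G, E, C, I
Reachable nodes: 15 of 18 total.

15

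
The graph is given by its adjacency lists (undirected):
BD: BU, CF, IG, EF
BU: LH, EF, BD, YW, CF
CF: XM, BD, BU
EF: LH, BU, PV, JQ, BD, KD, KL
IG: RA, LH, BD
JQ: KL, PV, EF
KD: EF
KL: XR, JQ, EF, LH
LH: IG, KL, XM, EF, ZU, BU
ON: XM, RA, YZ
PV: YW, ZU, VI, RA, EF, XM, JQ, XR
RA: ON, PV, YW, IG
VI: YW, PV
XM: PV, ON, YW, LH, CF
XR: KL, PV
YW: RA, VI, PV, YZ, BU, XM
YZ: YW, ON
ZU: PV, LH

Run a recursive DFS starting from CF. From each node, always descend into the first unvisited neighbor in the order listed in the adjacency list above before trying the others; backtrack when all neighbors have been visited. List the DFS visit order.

Visit CF
CF → XM
XM → PV
PV → YW
YW → RA
RA → ON
ON → YZ
RA → IG
IG → LH
LH → KL
KL → XR
KL → JQ
JQ → EF
EF → BU
BU → BD
EF → KD
LH → ZU
YW → VI

CF, XM, PV, YW, RA, ON, YZ, IG, LH, KL, XR, JQ, EF, BU, BD, KD, ZU, VI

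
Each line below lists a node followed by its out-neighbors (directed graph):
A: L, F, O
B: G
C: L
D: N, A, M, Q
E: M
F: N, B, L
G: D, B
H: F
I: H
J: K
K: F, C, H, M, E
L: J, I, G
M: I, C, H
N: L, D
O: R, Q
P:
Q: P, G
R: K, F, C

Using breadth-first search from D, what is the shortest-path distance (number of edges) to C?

2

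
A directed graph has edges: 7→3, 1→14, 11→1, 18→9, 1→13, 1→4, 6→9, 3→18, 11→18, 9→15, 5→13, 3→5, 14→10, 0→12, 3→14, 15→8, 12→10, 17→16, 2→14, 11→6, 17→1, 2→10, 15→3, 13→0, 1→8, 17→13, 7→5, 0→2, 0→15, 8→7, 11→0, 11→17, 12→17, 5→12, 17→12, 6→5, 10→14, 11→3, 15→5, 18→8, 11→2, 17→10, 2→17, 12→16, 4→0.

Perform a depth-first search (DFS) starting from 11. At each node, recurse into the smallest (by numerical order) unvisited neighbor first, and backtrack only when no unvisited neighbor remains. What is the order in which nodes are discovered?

11 0 2 10 14 17 1 4 8 7 3 5 12 16 13 18 9 15 6

Visit 11
11 → 0
0 → 2
2 → 10
10 → 14
2 → 17
17 → 1
1 → 4
1 → 8
8 → 7
7 → 3
3 → 5
5 → 12
12 → 16
5 → 13
3 → 18
18 → 9
9 → 15
11 → 6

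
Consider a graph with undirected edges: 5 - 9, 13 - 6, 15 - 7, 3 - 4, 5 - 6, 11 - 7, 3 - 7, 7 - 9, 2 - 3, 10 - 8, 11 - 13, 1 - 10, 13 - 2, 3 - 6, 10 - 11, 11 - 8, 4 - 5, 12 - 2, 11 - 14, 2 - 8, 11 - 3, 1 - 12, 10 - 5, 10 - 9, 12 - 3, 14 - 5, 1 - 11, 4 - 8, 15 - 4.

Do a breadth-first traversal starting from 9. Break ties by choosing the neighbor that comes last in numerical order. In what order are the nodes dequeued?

9 -> 10 -> 7 -> 5 -> 11 -> 8 -> 1 -> 15 -> 3 -> 14 -> 6 -> 4 -> 13 -> 2 -> 12

Visit 9; enqueue 10, 7, 5 → queue [10, 7, 5]
Visit 10; enqueue 11, 8, 1 → queue [7, 5, 11, 8, 1]
Visit 7; enqueue 15, 3 → queue [5, 11, 8, 1, 15, 3]
Visit 5; enqueue 14, 6, 4 → queue [11, 8, 1, 15, 3, 14, 6, 4]
Visit 11; enqueue 13 → queue [8, 1, 15, 3, 14, 6, 4, 13]
Visit 8; enqueue 2 → queue [1, 15, 3, 14, 6, 4, 13, 2]
Visit 1; enqueue 12 → queue [15, 3, 14, 6, 4, 13, 2, 12]
Visit 15 → queue [3, 14, 6, 4, 13, 2, 12]
Visit 3 → queue [14, 6, 4, 13, 2, 12]
Visit 14 → queue [6, 4, 13, 2, 12]
Visit 6 → queue [4, 13, 2, 12]
Visit 4 → queue [13, 2, 12]
Visit 13 → queue [2, 12]
Visit 2 → queue [12]
Visit 12 → queue []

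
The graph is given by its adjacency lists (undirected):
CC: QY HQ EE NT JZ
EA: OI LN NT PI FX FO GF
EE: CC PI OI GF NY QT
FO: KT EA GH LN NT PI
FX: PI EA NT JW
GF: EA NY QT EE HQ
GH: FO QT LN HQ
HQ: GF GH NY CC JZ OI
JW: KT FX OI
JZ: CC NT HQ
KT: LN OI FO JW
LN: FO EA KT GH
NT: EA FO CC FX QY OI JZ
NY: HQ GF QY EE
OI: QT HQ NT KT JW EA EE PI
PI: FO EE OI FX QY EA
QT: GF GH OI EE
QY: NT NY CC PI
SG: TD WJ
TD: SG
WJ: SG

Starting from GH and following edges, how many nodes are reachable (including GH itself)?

BFS from GH visits: GH, FO, HQ, LN, QT, EA, KT, NT, PI, CC, GF, JZ, NY, OI, EE, FX, JW, QY
Reachable nodes: 18 of 21 total.

18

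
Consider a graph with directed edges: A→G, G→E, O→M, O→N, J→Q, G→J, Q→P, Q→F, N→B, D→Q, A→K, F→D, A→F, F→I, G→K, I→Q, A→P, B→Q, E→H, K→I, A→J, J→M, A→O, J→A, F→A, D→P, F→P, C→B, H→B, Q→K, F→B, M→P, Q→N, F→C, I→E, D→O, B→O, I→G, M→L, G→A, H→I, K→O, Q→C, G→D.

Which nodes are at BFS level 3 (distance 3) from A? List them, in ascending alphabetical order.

Level 0: A
Level 1: F, G, J, K, O, P
Level 2: B, C, D, E, I, M, N, Q
Level 3: H, L

H, L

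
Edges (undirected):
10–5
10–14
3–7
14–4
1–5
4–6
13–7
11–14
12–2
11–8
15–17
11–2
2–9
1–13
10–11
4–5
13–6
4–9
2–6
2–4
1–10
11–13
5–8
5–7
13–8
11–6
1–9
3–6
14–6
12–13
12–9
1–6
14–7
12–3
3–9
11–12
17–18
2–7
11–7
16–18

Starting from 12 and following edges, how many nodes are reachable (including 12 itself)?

BFS from 12 visits: 12, 13, 11, 9, 3, 2, 8, 7, 6, 1, 14, 10, 4, 5
Reachable nodes: 14 of 18 total.

14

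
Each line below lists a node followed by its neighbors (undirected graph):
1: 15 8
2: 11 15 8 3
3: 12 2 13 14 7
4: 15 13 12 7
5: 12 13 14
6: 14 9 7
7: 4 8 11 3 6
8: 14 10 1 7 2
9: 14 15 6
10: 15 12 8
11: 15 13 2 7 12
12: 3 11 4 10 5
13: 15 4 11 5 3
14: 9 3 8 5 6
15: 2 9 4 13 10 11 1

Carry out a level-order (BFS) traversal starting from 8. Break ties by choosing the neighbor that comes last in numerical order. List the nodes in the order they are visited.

8, 14, 10, 7, 2, 1, 9, 6, 5, 3, 15, 12, 11, 4, 13

Visit 8; enqueue 14, 10, 7, 2, 1 → queue [14, 10, 7, 2, 1]
Visit 14; enqueue 9, 6, 5, 3 → queue [10, 7, 2, 1, 9, 6, 5, 3]
Visit 10; enqueue 15, 12 → queue [7, 2, 1, 9, 6, 5, 3, 15, 12]
Visit 7; enqueue 11, 4 → queue [2, 1, 9, 6, 5, 3, 15, 12, 11, 4]
Visit 2 → queue [1, 9, 6, 5, 3, 15, 12, 11, 4]
Visit 1 → queue [9, 6, 5, 3, 15, 12, 11, 4]
Visit 9 → queue [6, 5, 3, 15, 12, 11, 4]
Visit 6 → queue [5, 3, 15, 12, 11, 4]
Visit 5; enqueue 13 → queue [3, 15, 12, 11, 4, 13]
Visit 3 → queue [15, 12, 11, 4, 13]
Visit 15 → queue [12, 11, 4, 13]
Visit 12 → queue [11, 4, 13]
Visit 11 → queue [4, 13]
Visit 4 → queue [13]
Visit 13 → queue []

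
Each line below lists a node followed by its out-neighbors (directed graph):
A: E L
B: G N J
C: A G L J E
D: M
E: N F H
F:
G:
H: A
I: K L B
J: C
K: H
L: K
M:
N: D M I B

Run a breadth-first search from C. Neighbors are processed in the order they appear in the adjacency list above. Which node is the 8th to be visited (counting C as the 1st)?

N

Visit C; enqueue A, G, L, J, E → queue [A, G, L, J, E]
Visit A → queue [G, L, J, E]
Visit G → queue [L, J, E]
Visit L; enqueue K → queue [J, E, K]
Visit J → queue [E, K]
Visit E; enqueue N, F, H → queue [K, N, F, H]
Visit K → queue [N, F, H]
Visit N; enqueue D, M, I, B → queue [F, H, D, M, I, B]
Visit F → queue [H, D, M, I, B]
Visit H → queue [D, M, I, B]
Visit D → queue [M, I, B]
Visit M → queue [I, B]
Visit I → queue [B]
Visit B → queue []

Visit order: C, A, G, L, J, E, K, N, F, H, D, M, I, B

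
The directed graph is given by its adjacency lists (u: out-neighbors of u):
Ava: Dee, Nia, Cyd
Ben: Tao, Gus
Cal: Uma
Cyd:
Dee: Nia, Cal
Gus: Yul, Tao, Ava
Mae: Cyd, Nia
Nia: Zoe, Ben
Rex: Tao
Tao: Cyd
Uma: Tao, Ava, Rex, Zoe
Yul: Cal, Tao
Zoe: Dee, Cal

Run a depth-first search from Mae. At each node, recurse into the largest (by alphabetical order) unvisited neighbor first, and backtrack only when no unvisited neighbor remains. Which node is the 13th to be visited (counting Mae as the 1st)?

Visit Mae
Mae → Nia
Nia → Zoe
Zoe → Dee
Dee → Cal
Cal → Uma
Uma → Tao
Tao → Cyd
Uma → Rex
Uma → Ava
Nia → Ben
Ben → Gus
Gus → Yul

Visit order: Mae, Nia, Zoe, Dee, Cal, Uma, Tao, Cyd, Rex, Ava, Ben, Gus, Yul

Yul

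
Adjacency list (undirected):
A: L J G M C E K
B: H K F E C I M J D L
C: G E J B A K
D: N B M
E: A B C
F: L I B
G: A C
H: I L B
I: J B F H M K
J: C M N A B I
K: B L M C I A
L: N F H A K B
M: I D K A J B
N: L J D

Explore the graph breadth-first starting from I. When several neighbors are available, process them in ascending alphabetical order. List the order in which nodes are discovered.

I, B, F, H, J, K, M, C, D, E, L, A, N, G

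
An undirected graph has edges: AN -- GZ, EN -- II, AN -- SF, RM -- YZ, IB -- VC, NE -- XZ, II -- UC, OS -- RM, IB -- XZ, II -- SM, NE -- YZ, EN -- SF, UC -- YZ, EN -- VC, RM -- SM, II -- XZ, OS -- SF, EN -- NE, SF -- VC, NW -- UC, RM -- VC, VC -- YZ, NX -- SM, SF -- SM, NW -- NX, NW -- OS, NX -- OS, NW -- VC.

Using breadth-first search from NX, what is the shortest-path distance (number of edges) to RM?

Level 0: NX
Level 1: NW, OS, SM
Level 2: II, RM, SF, UC, VC
Level 3: AN, EN, IB, XZ, YZ
Level 4: GZ, NE
RM first appears at level 2.

2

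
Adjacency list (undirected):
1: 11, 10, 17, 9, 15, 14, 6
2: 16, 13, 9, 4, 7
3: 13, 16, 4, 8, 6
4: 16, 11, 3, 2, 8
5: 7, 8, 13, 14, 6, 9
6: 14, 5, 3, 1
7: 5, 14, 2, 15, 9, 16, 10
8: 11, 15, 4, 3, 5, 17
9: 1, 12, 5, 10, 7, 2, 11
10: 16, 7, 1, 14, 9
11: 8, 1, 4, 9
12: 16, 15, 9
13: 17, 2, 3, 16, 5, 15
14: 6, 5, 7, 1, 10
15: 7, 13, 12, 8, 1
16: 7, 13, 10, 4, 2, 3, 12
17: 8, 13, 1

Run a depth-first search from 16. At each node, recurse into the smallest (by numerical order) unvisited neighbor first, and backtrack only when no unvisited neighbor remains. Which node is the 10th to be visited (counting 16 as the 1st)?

Visit 16
16 → 2
2 → 4
4 → 3
3 → 6
6 → 1
1 → 9
9 → 5
5 → 7
7 → 10
10 → 14
7 → 15
15 → 8
8 → 11
8 → 17
17 → 13
15 → 12

Visit order: 16, 2, 4, 3, 6, 1, 9, 5, 7, 10, 14, 15, 8, 11, 17, 13, 12

10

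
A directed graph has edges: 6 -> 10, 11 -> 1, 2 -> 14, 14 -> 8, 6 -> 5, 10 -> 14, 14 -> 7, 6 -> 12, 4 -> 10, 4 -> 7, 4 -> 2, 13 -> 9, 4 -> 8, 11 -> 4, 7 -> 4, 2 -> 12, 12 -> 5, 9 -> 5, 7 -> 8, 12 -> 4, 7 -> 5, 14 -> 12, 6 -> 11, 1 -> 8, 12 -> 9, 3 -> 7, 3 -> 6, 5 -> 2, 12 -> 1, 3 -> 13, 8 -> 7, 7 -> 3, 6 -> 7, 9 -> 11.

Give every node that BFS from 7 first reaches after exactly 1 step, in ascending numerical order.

3, 4, 5, 8

Level 0: 7
Level 1: 3, 4, 5, 8
Level 2: 2, 6, 10, 13
Level 3: 9, 11, 12, 14
Level 4: 1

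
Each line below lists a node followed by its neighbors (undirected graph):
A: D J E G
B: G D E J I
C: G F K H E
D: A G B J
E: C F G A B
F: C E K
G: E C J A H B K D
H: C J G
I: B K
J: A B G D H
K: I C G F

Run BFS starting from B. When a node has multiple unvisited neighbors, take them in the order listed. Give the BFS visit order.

Visit B; enqueue G, D, E, J, I → queue [G, D, E, J, I]
Visit G; enqueue C, A, H, K → queue [D, E, J, I, C, A, H, K]
Visit D → queue [E, J, I, C, A, H, K]
Visit E; enqueue F → queue [J, I, C, A, H, K, F]
Visit J → queue [I, C, A, H, K, F]
Visit I → queue [C, A, H, K, F]
Visit C → queue [A, H, K, F]
Visit A → queue [H, K, F]
Visit H → queue [K, F]
Visit K → queue [F]
Visit F → queue []

B -> G -> D -> E -> J -> I -> C -> A -> H -> K -> F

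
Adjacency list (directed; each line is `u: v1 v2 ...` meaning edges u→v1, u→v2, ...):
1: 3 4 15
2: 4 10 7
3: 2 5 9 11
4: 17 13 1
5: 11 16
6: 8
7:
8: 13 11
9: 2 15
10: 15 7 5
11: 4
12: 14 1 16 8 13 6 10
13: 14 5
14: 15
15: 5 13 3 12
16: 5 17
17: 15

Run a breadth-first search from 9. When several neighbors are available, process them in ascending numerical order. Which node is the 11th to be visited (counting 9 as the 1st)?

1

Visit 9; enqueue 2, 15 → queue [2, 15]
Visit 2; enqueue 4, 7, 10 → queue [15, 4, 7, 10]
Visit 15; enqueue 3, 5, 12, 13 → queue [4, 7, 10, 3, 5, 12, 13]
Visit 4; enqueue 1, 17 → queue [7, 10, 3, 5, 12, 13, 1, 17]
Visit 7 → queue [10, 3, 5, 12, 13, 1, 17]
Visit 10 → queue [3, 5, 12, 13, 1, 17]
Visit 3; enqueue 11 → queue [5, 12, 13, 1, 17, 11]
Visit 5; enqueue 16 → queue [12, 13, 1, 17, 11, 16]
Visit 12; enqueue 6, 8, 14 → queue [13, 1, 17, 11, 16, 6, 8, 14]
Visit 13 → queue [1, 17, 11, 16, 6, 8, 14]
Visit 1 → queue [17, 11, 16, 6, 8, 14]
Visit 17 → queue [11, 16, 6, 8, 14]
Visit 11 → queue [16, 6, 8, 14]
Visit 16 → queue [6, 8, 14]
Visit 6 → queue [8, 14]
Visit 8 → queue [14]
Visit 14 → queue []

Visit order: 9, 2, 15, 4, 7, 10, 3, 5, 12, 13, 1, 17, 11, 16, 6, 8, 14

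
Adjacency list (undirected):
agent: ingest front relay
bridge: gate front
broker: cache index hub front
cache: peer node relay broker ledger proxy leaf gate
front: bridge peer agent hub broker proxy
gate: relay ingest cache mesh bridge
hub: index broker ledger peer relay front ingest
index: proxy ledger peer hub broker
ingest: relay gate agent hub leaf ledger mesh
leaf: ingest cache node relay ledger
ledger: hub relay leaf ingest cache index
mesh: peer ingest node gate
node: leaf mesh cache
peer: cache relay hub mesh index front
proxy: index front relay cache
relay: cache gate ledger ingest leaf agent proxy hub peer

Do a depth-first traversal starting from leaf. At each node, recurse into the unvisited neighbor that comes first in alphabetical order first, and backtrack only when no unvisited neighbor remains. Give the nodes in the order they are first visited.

leaf cache broker front agent ingest gate bridge mesh node peer hub index ledger relay proxy

Visit leaf
leaf → cache
cache → broker
broker → front
front → agent
agent → ingest
ingest → gate
gate → bridge
gate → mesh
mesh → node
mesh → peer
peer → hub
hub → index
index → ledger
ledger → relay
relay → proxy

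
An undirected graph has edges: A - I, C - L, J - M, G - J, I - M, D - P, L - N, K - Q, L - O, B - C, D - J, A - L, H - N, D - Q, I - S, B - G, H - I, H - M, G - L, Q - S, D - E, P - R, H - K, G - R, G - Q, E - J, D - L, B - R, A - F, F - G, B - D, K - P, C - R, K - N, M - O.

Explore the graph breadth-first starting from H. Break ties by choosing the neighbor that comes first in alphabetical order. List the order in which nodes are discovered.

H -> I -> K -> M -> N -> A -> S -> P -> Q -> J -> O -> L -> F -> D -> R -> G -> E -> C -> B

Visit H; enqueue I, K, M, N → queue [I, K, M, N]
Visit I; enqueue A, S → queue [K, M, N, A, S]
Visit K; enqueue P, Q → queue [M, N, A, S, P, Q]
Visit M; enqueue J, O → queue [N, A, S, P, Q, J, O]
Visit N; enqueue L → queue [A, S, P, Q, J, O, L]
Visit A; enqueue F → queue [S, P, Q, J, O, L, F]
Visit S → queue [P, Q, J, O, L, F]
Visit P; enqueue D, R → queue [Q, J, O, L, F, D, R]
Visit Q; enqueue G → queue [J, O, L, F, D, R, G]
Visit J; enqueue E → queue [O, L, F, D, R, G, E]
Visit O → queue [L, F, D, R, G, E]
Visit L; enqueue C → queue [F, D, R, G, E, C]
Visit F → queue [D, R, G, E, C]
Visit D; enqueue B → queue [R, G, E, C, B]
Visit R → queue [G, E, C, B]
Visit G → queue [E, C, B]
Visit E → queue [C, B]
Visit C → queue [B]
Visit B → queue []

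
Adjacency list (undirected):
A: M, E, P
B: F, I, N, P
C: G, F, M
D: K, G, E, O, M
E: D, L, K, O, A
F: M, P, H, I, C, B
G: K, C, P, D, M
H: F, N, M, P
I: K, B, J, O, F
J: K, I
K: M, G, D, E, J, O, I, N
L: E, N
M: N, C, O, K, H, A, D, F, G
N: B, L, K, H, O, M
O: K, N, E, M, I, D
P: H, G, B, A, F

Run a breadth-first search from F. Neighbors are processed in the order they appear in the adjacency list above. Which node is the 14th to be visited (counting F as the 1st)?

Visit F; enqueue M, P, H, I, C, B → queue [M, P, H, I, C, B]
Visit M; enqueue N, O, K, A, D, G → queue [P, H, I, C, B, N, O, K, A, D, G]
Visit P → queue [H, I, C, B, N, O, K, A, D, G]
Visit H → queue [I, C, B, N, O, K, A, D, G]
Visit I; enqueue J → queue [C, B, N, O, K, A, D, G, J]
Visit C → queue [B, N, O, K, A, D, G, J]
Visit B → queue [N, O, K, A, D, G, J]
Visit N; enqueue L → queue [O, K, A, D, G, J, L]
Visit O; enqueue E → queue [K, A, D, G, J, L, E]
Visit K → queue [A, D, G, J, L, E]
Visit A → queue [D, G, J, L, E]
Visit D → queue [G, J, L, E]
Visit G → queue [J, L, E]
Visit J → queue [L, E]
Visit L → queue [E]
Visit E → queue []

Visit order: F, M, P, H, I, C, B, N, O, K, A, D, G, J, L, E

J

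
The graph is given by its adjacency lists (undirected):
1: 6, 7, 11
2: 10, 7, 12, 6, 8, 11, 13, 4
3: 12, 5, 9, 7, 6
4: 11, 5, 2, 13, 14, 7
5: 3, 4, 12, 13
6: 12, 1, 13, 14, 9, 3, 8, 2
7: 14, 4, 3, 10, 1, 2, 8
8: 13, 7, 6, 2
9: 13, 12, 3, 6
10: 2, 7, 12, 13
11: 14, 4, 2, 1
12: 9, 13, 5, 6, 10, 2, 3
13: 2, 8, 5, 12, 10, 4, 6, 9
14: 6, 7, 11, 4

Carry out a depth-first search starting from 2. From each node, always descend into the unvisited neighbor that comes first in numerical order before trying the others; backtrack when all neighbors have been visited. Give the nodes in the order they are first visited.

2, 4, 5, 3, 6, 1, 7, 8, 13, 9, 12, 10, 14, 11

Visit 2
2 → 4
4 → 5
5 → 3
3 → 6
6 → 1
1 → 7
7 → 8
8 → 13
13 → 9
9 → 12
12 → 10
7 → 14
14 → 11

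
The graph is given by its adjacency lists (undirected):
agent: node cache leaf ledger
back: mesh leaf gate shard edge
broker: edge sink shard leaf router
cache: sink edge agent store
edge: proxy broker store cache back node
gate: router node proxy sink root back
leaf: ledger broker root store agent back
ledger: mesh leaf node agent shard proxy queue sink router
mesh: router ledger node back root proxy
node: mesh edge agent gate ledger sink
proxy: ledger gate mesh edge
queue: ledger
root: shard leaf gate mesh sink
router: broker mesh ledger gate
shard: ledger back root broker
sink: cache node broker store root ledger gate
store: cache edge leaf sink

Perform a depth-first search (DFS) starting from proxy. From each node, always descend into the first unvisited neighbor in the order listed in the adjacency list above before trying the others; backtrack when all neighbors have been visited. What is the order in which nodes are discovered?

proxy -> ledger -> mesh -> router -> broker -> edge -> store -> cache -> sink -> node -> agent -> leaf -> root -> shard -> back -> gate -> queue

Visit proxy
proxy → ledger
ledger → mesh
mesh → router
router → broker
broker → edge
edge → store
store → cache
cache → sink
sink → node
node → agent
agent → leaf
leaf → root
root → shard
shard → back
back → gate
ledger → queue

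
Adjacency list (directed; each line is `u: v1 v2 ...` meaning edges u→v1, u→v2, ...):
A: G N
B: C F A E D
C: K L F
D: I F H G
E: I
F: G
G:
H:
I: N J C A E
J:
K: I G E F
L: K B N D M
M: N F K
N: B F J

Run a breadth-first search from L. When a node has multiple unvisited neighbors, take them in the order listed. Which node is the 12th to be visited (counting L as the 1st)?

Visit L; enqueue K, B, N, D, M → queue [K, B, N, D, M]
Visit K; enqueue I, G, E, F → queue [B, N, D, M, I, G, E, F]
Visit B; enqueue C, A → queue [N, D, M, I, G, E, F, C, A]
Visit N; enqueue J → queue [D, M, I, G, E, F, C, A, J]
Visit D; enqueue H → queue [M, I, G, E, F, C, A, J, H]
Visit M → queue [I, G, E, F, C, A, J, H]
Visit I → queue [G, E, F, C, A, J, H]
Visit G → queue [E, F, C, A, J, H]
Visit E → queue [F, C, A, J, H]
Visit F → queue [C, A, J, H]
Visit C → queue [A, J, H]
Visit A → queue [J, H]
Visit J → queue [H]
Visit H → queue []

Visit order: L, K, B, N, D, M, I, G, E, F, C, A, J, H

A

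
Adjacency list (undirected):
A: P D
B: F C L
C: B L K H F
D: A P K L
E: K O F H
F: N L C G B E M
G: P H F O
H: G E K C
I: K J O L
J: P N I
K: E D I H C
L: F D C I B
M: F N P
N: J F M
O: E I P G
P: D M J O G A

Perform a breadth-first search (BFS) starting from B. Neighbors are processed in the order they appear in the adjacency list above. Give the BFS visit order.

Visit B; enqueue F, C, L → queue [F, C, L]
Visit F; enqueue N, G, E, M → queue [C, L, N, G, E, M]
Visit C; enqueue K, H → queue [L, N, G, E, M, K, H]
Visit L; enqueue D, I → queue [N, G, E, M, K, H, D, I]
Visit N; enqueue J → queue [G, E, M, K, H, D, I, J]
Visit G; enqueue P, O → queue [E, M, K, H, D, I, J, P, O]
Visit E → queue [M, K, H, D, I, J, P, O]
Visit M → queue [K, H, D, I, J, P, O]
Visit K → queue [H, D, I, J, P, O]
Visit H → queue [D, I, J, P, O]
Visit D; enqueue A → queue [I, J, P, O, A]
Visit I → queue [J, P, O, A]
Visit J → queue [P, O, A]
Visit P → queue [O, A]
Visit O → queue [A]
Visit A → queue []

B -> F -> C -> L -> N -> G -> E -> M -> K -> H -> D -> I -> J -> P -> O -> A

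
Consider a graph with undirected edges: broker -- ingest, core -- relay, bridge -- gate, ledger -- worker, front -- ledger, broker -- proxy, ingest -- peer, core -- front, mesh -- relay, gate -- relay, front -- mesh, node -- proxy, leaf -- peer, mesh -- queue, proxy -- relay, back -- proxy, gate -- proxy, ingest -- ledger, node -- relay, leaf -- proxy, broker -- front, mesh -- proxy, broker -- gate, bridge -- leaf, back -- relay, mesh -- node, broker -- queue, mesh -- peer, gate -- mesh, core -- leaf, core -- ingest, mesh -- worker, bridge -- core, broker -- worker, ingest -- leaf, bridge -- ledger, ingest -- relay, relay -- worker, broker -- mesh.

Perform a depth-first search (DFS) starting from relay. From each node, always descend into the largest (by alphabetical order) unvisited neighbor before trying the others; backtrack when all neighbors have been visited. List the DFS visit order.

Visit relay
relay → worker
worker → mesh
mesh → queue
queue → broker
broker → proxy
proxy → node
proxy → leaf
leaf → peer
peer → ingest
ingest → ledger
ledger → front
front → core
core → bridge
bridge → gate
proxy → back

relay, worker, mesh, queue, broker, proxy, node, leaf, peer, ingest, ledger, front, core, bridge, gate, back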